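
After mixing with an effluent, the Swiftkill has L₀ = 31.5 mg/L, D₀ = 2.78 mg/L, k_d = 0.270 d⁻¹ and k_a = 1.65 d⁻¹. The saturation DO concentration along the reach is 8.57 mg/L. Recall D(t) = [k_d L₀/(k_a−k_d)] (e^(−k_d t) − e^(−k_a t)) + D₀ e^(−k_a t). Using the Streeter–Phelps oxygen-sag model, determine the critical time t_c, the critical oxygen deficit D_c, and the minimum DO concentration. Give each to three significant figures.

At the critical point dD/dt = 0, so k_d L₀ e^(−k_d t) = k_a D. Substituting D(t) from the Streeter–Phelps equation and solving for t gives
t_c = ln[(k_a/k_d)(1 − D₀(k_a−k_d)/(k_d L₀))] / (k_a−k_d).
Here k_a−k_d = 1.380 d⁻¹ and 1 − D₀(k_a−k_d)/(k_d L₀) = 1 − 2.78×1.380/(0.270×31.5) = 0.5489, so
t_c = ln(6.111 × 0.5489) / 1.380 = 1.210 / 1.380 = 0.8770 d.
L(t_c) = L₀ e^(−k_d t_c) = 31.5 × 0.7891 = 24.86 mg/L, and at the critical point k_a D_c = k_d L, so D_c = (0.270/1.65) × 24.86 = 4.068 mg/L.
Minimum DO = C_s − D_c = 8.57 − 4.068 = 4.502 mg/L.

t_c ≈ 0.877 d; D_c ≈ 4.07 mg/L; min DO ≈ 4.50 mg/L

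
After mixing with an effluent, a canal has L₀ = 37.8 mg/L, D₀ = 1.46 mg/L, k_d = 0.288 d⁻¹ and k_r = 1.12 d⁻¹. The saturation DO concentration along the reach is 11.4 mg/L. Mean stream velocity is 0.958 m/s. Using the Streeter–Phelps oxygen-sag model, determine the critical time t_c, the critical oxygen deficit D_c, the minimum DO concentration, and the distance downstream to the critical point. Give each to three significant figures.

At the critical point dD/dt = 0, so k_d L₀ e^(−k_d t) = k_r D. Substituting D(t) from the Streeter–Phelps equation and solving for t gives
t_c = ln[(k_r/k_d)(1 − D₀(k_r−k_d)/(k_d L₀))] / (k_r−k_d).
Here k_r−k_d = 0.8320 d⁻¹ and 1 − D₀(k_r−k_d)/(k_d L₀) = 1 − 1.46×0.8320/(0.288×37.8) = 0.8884, so
t_c = ln(3.889 × 0.8884) / 0.8320 = 1.240 / 0.8320 = 1.490 d.
D_c = (k_d/k_r) L₀ e^(−k_d t_c) = (0.288/1.12) × 37.8 × e^(−0.288×1.490) = 0.2571 × 37.8 × 0.6511 = 6.328 mg/L.
Minimum DO = C_s − D_c = 11.4 − 6.328 = 5.072 mg/L.
x_c = v t_c = 0.958 m/s × 1.490 d × 86400 s/d = 123300 m ≈ 123 km.

t_c ≈ 1.49 d; D_c ≈ 6.33 mg/L; min DO ≈ 5.07 mg/L; x_c ≈ 123 km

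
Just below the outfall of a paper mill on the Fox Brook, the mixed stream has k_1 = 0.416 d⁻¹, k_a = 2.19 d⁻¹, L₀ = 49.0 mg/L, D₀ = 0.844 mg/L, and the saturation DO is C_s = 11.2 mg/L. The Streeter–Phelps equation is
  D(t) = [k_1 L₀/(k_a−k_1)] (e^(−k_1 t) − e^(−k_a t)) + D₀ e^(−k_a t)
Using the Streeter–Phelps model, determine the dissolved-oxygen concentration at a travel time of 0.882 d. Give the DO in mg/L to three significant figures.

k_1 L₀/(k_a−k_1) = 0.416×49.0/(2.19−0.416) = 20.38/1.774 = 11.49 mg/L.
e^(−k_1 t) = e^(−0.416×0.8820) = 0.6929; e^(−k_a t) = e^(−2.19×0.8820) = 0.1449.
D = 11.49 × (0.6929 − 0.1449) + 0.844 × 0.1449 = 6.296 + 0.1223 = 6.419 mg/L.
DO = C_s − D = 11.2 − 6.419 = 4.781 mg/L.

DO ≈ 4.78 mg/L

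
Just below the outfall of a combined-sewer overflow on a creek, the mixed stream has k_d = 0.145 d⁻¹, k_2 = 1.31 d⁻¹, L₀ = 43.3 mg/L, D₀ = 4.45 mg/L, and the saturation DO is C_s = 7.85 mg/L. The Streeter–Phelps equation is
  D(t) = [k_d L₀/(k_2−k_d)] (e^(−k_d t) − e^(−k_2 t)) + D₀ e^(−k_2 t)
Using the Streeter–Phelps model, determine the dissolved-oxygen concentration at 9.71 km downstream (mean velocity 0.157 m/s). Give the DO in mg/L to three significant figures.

Travel time t = x/v = 9.71 km / (0.157 m/s) = 9710 m / 0.157 m/s = 61850 s = 0.7158 d.
k_d L₀/(k_2−k_d) = 0.145×43.3/(1.31−0.145) = 6.278/1.165 = 5.389 mg/L.
e^(−k_d t) = e^(−0.145×0.7158) = 0.9014; e^(−k_2 t) = e^(−1.31×0.7158) = 0.3915.
D = 5.389 × (0.9014 − 0.3915) + 4.45 × 0.3915 = 2.748 + 1.742 = 4.490 mg/L.
DO = C_s − D = 7.85 − 4.490 = 3.360 mg/L.

DO ≈ 3.36 mg/L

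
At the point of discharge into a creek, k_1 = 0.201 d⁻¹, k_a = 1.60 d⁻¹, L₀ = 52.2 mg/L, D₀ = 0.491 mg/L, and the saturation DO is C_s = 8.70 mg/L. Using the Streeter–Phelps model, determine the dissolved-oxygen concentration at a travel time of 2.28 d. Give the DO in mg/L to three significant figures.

DO ≈ 4.14 mg/L

k_1 L₀/(k_a−k_1) = 0.201×52.2/(1.60−0.201) = 10.49/1.399 = 7.500 mg/L.
e^(−k_1 t) = e^(−0.201×2.280) = 0.6324; e^(−k_a t) = e^(−1.60×2.280) = 0.02604.
D = 7.500 × (0.6324 − 0.02604) + 0.491 × 0.02604 = 4.547 + 0.01279 = 4.560 mg/L.
DO = C_s − D = 8.70 − 4.560 = 4.140 mg/L.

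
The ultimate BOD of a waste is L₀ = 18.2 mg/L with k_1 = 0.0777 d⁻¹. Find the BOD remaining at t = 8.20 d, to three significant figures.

L_t = L₀ e^(−k_1 t) = 18.2 × e^(−0.0777×8.20) = 18.2 × 0.5288 = 9.624 mg/L.

L ≈ 9.62 mg/L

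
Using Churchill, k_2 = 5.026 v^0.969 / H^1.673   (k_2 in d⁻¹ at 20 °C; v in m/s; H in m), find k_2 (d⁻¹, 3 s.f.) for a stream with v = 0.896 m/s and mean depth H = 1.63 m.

k_2 = 5.026 × 0.896^0.969 / 1.63^1.673 = 5.026 × 0.8991 / 2.265 = 1.995 d⁻¹.

k_2 ≈ 2.00 d⁻¹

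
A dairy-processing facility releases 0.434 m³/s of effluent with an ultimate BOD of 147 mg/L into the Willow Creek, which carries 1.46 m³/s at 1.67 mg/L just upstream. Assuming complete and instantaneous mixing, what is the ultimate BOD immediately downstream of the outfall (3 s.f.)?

Flow-weighted mixing: C = (Q_r C_r + Q_w C_w)/(Q_r + Q_w)
= (1.46×1.67 + 0.434×147)/(1.46 + 0.434) = 66.24/1.894 = 34.97 mg/L.

35.0 mg/L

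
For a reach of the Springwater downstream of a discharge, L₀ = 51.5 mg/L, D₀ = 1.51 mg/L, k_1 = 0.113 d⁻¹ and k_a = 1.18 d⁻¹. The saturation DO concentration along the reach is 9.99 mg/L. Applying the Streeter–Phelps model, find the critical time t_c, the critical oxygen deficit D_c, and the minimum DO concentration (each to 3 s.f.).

With k_a/k_1 = 10.44 and 1 − D₀(k_a−k_1)/(k_1 L₀) = 0.7231,
t_c = ln(10.44 × 0.7231) / (1.18 − 0.113) = ln(7.551) / 1.067 = 2.022/1.067 = 1.895 d.
D_c = (k_1/k_a) L₀ e^(−k_1 t_c) = (0.113/1.18) × 51.5 × e^(−0.113×1.895) = 0.09576 × 51.5 × 0.8073 = 3.981 mg/L.
Minimum DO = C_s − D_c = 9.99 − 3.981 = 6.009 mg/L.

t_c ≈ 1.89 d; D_c ≈ 3.98 mg/L; min DO ≈ 6.01 mg/L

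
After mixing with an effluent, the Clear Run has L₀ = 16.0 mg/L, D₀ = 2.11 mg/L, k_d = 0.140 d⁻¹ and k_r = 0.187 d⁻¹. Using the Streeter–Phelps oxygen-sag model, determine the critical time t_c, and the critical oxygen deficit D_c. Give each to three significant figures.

t_c ≈ 5.20 d; D_c ≈ 5.79 mg/L

With k_r/k_d = 1.336 and 1 − D₀(k_r−k_d)/(k_d L₀) = 0.9557,
t_c = ln(1.336 × 0.9557) / (0.187 − 0.140) = ln(1.277) / 0.04700 = 0.2442/0.04700 = 5.195 d.
D_c = (k_d/k_r) L₀ e^(−k_d t_c) = (0.140/0.187) × 16.0 × e^(−0.140×5.195) = 0.7487 × 16.0 × 0.4832 = 5.788 mg/L.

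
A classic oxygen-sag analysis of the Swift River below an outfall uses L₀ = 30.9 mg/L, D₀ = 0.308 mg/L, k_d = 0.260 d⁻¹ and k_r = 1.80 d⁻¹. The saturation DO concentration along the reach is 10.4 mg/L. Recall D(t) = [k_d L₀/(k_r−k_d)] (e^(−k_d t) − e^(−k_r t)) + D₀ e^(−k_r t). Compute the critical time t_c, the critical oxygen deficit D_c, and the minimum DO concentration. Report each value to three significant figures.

t_c ≈ 1.22 d; D_c ≈ 3.25 mg/L; min DO ≈ 7.15 mg/L

With k_r/k_d = 6.923 and 1 − D₀(k_r−k_d)/(k_d L₀) = 0.9410,
t_c = ln(6.923 × 0.9410) / (1.80 − 0.260) = ln(6.514) / 1.540 = 1.874/1.540 = 1.217 d.
L(t_c) = L₀ e^(−k_d t_c) = 30.9 × 0.7288 = 22.52 mg/L, and at the critical point k_r D_c = k_d L, so D_c = (0.260/1.80) × 22.52 = 3.253 mg/L.
Minimum DO = C_s − D_c = 10.4 − 3.253 = 7.147 mg/L.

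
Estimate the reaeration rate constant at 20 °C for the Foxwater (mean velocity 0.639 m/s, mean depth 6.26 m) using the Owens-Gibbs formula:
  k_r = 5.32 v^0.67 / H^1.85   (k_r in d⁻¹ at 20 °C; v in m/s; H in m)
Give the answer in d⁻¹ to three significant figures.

k_r = 5.32 × 0.639^0.67 / 6.26^1.85 = 5.32 × 0.7408 / 29.76 = 0.1324 d⁻¹.

k_r ≈ 0.132 d⁻¹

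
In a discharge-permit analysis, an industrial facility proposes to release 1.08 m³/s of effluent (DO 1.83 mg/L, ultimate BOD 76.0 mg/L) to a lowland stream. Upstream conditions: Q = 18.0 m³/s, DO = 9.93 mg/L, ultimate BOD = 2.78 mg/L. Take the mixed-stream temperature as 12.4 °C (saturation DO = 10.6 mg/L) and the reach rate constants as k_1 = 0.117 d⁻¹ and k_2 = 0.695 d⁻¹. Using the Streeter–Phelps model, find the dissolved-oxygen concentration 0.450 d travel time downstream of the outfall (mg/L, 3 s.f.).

DO ≈ 9.47 mg/L

Mixed DO = (18.0×9.93 + 1.08×1.83)/(18.0+1.08) = 180.7/19.08 = 9.472 mg/L.
Mixed L₀ = (18.0×2.78 + 1.08×76.0)/(19.08) = 132.1/19.08 = 6.925 mg/L.
Initial deficit D₀ = C_s − DO₀ = 10.6 − 9.472 = 1.128 mg/L.
D(0.450) = [0.117×6.925/(0.695−0.117)](e^(−0.117×0.450) − e^(−0.695×0.450)) + 1.128 e^(−0.695×0.450)
= 1.402 × (0.9487 − 0.7314) + 1.128 × 0.7314 = 1.130 mg/L.
DO = 10.6 − 1.130 = 9.470 mg/L.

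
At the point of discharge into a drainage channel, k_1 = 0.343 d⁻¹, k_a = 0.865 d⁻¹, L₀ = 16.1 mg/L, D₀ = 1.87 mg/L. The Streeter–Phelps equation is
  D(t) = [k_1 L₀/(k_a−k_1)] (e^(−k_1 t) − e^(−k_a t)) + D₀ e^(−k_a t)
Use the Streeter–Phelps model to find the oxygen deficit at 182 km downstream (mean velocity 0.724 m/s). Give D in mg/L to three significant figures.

D ≈ 3.20 mg/L

Travel time t = x/v = 182 km / (0.724 m/s) = 182000 m / 0.724 m/s = 251400 s = 2.910 d.
k_1 L₀/(k_a−k_1) = 0.343×16.1/(0.865−0.343) = 5.522/0.5220 = 10.58 mg/L.
e^(−k_1 t) = e^(−0.343×2.910) = 0.3686; e^(−k_a t) = e^(−0.865×2.910) = 0.08072.
D = 10.58 × (0.3686 − 0.08072) + 1.87 × 0.08072 = 3.046 + 0.1510 = 3.197 mg/L.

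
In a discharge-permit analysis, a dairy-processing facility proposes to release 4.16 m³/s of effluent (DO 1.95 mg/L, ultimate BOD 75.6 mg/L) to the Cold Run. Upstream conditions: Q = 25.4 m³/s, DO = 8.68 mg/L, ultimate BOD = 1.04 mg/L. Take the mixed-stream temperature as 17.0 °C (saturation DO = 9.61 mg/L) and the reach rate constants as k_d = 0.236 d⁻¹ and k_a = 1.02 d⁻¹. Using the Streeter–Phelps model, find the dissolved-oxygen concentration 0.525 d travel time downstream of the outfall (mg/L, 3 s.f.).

Mixed DO = (25.4×8.68 + 4.16×1.95)/(25.4+4.16) = 228.6/29.56 = 7.733 mg/L.
Mixed L₀ = (25.4×1.04 + 4.16×75.6)/(29.56) = 340.9/29.56 = 11.53 mg/L.
Initial deficit D₀ = C_s − DO₀ = 9.61 − 7.733 = 1.877 mg/L.
D(0.525) = [0.236×11.53/(1.02−0.236)](e^(−0.236×0.525) − e^(−1.02×0.525)) + 1.877 e^(−1.02×0.525)
= 3.472 × (0.8835 − 0.5854) + 1.877 × 0.5854 = 2.134 mg/L.
DO = 9.61 − 2.134 = 7.476 mg/L.

DO ≈ 7.48 mg/L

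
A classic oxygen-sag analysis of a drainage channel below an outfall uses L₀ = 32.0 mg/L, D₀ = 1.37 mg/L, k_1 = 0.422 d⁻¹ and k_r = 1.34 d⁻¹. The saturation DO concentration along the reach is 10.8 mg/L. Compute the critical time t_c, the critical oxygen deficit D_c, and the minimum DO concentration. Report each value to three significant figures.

With k_r/k_1 = 3.175 and 1 − D₀(k_r−k_1)/(k_1 L₀) = 0.9069,
t_c = ln(3.175 × 0.9069) / (1.34 − 0.422) = ln(2.880) / 0.9180 = 1.058/0.9180 = 1.152 d.
D_c = (k_1/k_r) L₀ e^(−k_1 t_c) = (0.422/1.34) × 32.0 × e^(−0.422×1.152) = 0.3149 × 32.0 × 0.6150 = 6.197 mg/L.
Minimum DO = C_s − D_c = 10.8 − 6.197 = 4.603 mg/L.

t_c ≈ 1.15 d; D_c ≈ 6.20 mg/L; min DO ≈ 4.60 mg/L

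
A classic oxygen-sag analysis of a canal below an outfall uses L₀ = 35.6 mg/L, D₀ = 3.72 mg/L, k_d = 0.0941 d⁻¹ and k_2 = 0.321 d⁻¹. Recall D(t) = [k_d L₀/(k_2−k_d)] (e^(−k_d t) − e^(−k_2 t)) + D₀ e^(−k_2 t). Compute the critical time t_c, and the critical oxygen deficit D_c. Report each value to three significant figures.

t_c = [1/(k_2−k_d)] ln[(k_2/k_d)(1 − D₀(k_2−k_d)/(k_d L₀))]
= [1/(0.321−0.0941)] ln[(0.321/0.0941)(1 − 3.72×0.2269/(0.0941×35.6))]
= (1/0.2269) ln[3.411 × 0.7480] = 4.407 × ln(2.552) = 4.407 × 0.9368 = 4.129 d.
D_c = (k_d/k_2) L₀ e^(−k_d t_c) = (0.0941/0.321) × 35.6 × e^(−0.0941×4.129) = 0.2931 × 35.6 × 0.6781 = 7.076 mg/L.

t_c ≈ 4.13 d; D_c ≈ 7.08 mg/L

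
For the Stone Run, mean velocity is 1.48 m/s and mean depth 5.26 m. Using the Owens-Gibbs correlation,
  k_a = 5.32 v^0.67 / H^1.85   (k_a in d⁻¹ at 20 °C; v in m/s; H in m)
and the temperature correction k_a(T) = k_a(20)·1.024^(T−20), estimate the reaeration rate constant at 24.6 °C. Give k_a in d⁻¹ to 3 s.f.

k_a ≈ 0.358 d⁻¹

k_a(20) = 5.32 × 1.48^0.67 / 5.26^1.85 = 5.32 × 1.300 / 21.57 = 0.3207 d⁻¹.
k_a(24.6) = 0.3207 × 1.024^(24.6−20) = 0.3207 × 1.115 = 0.3577 d⁻¹.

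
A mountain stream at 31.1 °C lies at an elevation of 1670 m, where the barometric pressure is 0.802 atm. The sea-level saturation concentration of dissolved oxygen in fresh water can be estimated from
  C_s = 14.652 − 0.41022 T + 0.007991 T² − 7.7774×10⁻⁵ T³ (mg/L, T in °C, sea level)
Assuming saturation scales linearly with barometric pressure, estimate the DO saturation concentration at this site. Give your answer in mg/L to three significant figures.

C_s ≈ 5.84 mg/L

At sea level: C_s = 14.652 − 0.41022×31.1 + 0.007991×31.1² − 7.7774×10⁻⁵×31.1³ = 7.284 mg/L.
Pressure correction: C_s' = 7.284 × 0.802 = 5.842 mg/L.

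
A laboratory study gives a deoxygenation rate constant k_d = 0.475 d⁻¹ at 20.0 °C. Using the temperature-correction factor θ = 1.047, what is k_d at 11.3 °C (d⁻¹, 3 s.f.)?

k_d ≈ 0.319 d⁻¹

k_d(T₂) = k_d(T₁) · θ^(T₂−T₁) = 0.475 × 1.047^(11.3−20.0)
= 0.475 × 1.047^-8.70 = 0.475 × 0.6706 = 0.3185 d⁻¹.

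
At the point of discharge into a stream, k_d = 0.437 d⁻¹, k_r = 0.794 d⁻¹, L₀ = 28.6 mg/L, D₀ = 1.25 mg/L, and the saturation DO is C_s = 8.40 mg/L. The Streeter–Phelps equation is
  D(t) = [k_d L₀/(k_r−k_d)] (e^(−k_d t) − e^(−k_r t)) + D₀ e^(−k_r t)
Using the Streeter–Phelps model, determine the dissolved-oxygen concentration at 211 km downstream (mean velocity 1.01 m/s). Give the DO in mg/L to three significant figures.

Travel time t = x/v = 211 km / (1.01 m/s) = 211000 m / 1.01 m/s = 208900 s = 2.418 d.
k_d L₀/(k_r−k_d) = 0.437×28.6/(0.794−0.437) = 12.50/0.3570 = 35.01 mg/L.
e^(−k_d t) = e^(−0.437×2.418) = 0.3476; e^(−k_r t) = e^(−0.794×2.418) = 0.1466.
D = 35.01 × (0.3476 − 0.1466) + 1.25 × 0.1466 = 7.037 + 0.1833 = 7.220 mg/L.
DO = C_s − D = 8.40 − 7.220 = 1.180 mg/L.

DO ≈ 1.18 mg/L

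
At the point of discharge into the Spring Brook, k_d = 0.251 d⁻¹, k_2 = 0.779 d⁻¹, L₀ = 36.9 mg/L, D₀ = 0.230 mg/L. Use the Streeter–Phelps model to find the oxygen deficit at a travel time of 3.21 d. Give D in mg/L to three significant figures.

D ≈ 6.42 mg/L

k_d L₀/(k_2−k_d) = 0.251×36.9/(0.779−0.251) = 9.262/0.5280 = 17.54 mg/L.
e^(−k_d t) = e^(−0.251×3.210) = 0.4468; e^(−k_2 t) = e^(−0.779×3.210) = 0.08204.
D = 17.54 × (0.4468 − 0.08204) + 0.230 × 0.08204 = 6.398 + 0.01887 = 6.417 mg/L.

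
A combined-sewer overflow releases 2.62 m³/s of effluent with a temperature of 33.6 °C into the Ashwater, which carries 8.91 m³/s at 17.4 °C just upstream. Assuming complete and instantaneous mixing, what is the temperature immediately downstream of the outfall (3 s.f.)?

Flow-weighted mixing: C = (Q_r C_r + Q_w C_w)/(Q_r + Q_w)
= (8.91×17.4 + 2.62×33.6)/(8.91 + 2.62) = 243.1/11.53 = 21.08 °C.

21.1 °C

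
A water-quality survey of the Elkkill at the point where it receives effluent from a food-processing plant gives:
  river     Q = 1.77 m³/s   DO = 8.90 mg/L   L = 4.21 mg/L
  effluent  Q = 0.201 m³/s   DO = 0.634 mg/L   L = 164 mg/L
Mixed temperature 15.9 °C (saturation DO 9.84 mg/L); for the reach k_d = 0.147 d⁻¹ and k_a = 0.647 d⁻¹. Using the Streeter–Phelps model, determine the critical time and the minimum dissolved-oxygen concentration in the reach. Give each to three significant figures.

t_c ≈ 2.26 d; minimum DO ≈ 6.50 mg/L

Mixed DO = (1.77×8.90 + 0.201×0.634)/(1.77+0.201) = 15.88/1.971 = 8.057 mg/L.
Mixed L₀ = (1.77×4.21 + 0.201×164)/(1.971) = 40.42/1.971 = 20.51 mg/L.
Initial deficit D₀ = C_s − DO₀ = 9.84 − 8.057 = 1.783 mg/L.
t_c = (1/0.5000) ln[(0.647/0.147)(1 − 1.783×0.5000/(0.147×20.51))] = 2.000 × ln(3.100) = 2.263 d.
D_c = (0.147/0.647) × 20.51 × e^(−0.147×2.263) = 0.2272 × 20.51 × 0.7171 = 3.341 mg/L.
Minimum DO = 9.84 − 3.341 = 6.499 mg/L.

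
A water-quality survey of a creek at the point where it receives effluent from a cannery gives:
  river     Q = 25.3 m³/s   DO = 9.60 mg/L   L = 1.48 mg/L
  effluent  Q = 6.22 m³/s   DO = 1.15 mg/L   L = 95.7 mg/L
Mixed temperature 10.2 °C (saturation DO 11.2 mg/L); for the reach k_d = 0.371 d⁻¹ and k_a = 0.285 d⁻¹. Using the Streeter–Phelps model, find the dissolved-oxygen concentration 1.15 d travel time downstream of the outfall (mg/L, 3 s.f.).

Mixed DO = (25.3×9.60 + 6.22×1.15)/(25.3+6.22) = 250.0/31.52 = 7.933 mg/L.
Mixed L₀ = (25.3×1.48 + 6.22×95.7)/(31.52) = 632.7/31.52 = 20.07 mg/L.
Initial deficit D₀ = C_s − DO₀ = 11.2 − 7.933 = 3.267 mg/L.
D(1.15) = [0.371×20.07/(0.285−0.371)](e^(−0.371×1.15) − e^(−0.285×1.15)) + 3.267 e^(−0.285×1.15)
= -86.59 × (0.6527 − 0.7205) + 3.267 × 0.7205 = 8.230 mg/L.
DO = 11.2 − 8.230 = 2.970 mg/L.

DO ≈ 2.97 mg/L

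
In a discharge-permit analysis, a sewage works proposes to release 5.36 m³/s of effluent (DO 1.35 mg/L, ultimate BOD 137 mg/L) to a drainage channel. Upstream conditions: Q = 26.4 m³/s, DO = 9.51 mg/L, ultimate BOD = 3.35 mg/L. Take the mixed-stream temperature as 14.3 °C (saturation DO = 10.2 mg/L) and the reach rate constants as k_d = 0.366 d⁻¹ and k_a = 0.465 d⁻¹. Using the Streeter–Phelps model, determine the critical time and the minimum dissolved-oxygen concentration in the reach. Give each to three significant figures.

t_c ≈ 2.20 d; minimum DO ≈ 1.08 mg/L

Mixed DO = (26.4×9.51 + 5.36×1.35)/(26.4+5.36) = 258.3/31.76 = 8.133 mg/L.
Mixed L₀ = (26.4×3.35 + 5.36×137)/(31.76) = 822.8/31.76 = 25.91 mg/L.
Initial deficit D₀ = C_s − DO₀ = 10.2 − 8.133 = 2.067 mg/L.
t_c = (1/0.09900) ln[(0.465/0.366)(1 − 2.067×0.09900/(0.366×25.91))] = 10.10 × ln(1.243) = 2.198 d.
D_c = (0.366/0.465) × 25.91 × e^(−0.366×2.198) = 0.7871 × 25.91 × 0.4474 = 9.122 mg/L.
Minimum DO = 10.2 − 9.122 = 1.078 mg/L.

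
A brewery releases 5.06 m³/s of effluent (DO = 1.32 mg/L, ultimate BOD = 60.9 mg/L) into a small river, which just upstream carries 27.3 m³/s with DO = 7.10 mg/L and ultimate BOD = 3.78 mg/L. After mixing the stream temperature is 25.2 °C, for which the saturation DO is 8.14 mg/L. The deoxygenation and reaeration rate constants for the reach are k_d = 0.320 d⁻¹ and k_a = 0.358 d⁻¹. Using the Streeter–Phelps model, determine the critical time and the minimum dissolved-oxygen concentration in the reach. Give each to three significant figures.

Mixed DO = (27.3×7.10 + 5.06×1.32)/(27.3+5.06) = 200.5/32.36 = 6.196 mg/L.
Mixed L₀ = (27.3×3.78 + 5.06×60.9)/(32.36) = 411.3/32.36 = 12.71 mg/L.
Initial deficit D₀ = C_s − DO₀ = 8.14 − 6.196 = 1.944 mg/L.
t_c = (1/0.03800) ln[(0.358/0.320)(1 − 1.944×0.03800/(0.320×12.71))] = 26.32 × ln(1.098) = 2.471 d.
D_c = (0.320/0.358) × 12.71 × e^(−0.320×2.471) = 0.8939 × 12.71 × 0.4536 = 5.154 mg/L.
Minimum DO = 8.14 − 5.154 = 2.986 mg/L.

t_c ≈ 2.47 d; minimum DO ≈ 2.99 mg/L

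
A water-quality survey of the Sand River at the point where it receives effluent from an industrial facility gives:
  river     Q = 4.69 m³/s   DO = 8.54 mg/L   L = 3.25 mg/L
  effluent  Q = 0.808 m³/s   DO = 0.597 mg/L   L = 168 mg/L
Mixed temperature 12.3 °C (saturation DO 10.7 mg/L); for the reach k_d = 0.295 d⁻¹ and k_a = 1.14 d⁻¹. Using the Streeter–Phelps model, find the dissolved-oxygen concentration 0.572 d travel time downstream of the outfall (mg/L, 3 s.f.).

DO ≈ 5.86 mg/L

Mixed DO = (4.69×8.54 + 0.808×0.597)/(4.69+0.808) = 40.53/5.498 = 7.373 mg/L.
Mixed L₀ = (4.69×3.25 + 0.808×168)/(5.498) = 151.0/5.498 = 27.46 mg/L.
Initial deficit D₀ = C_s − DO₀ = 10.7 − 7.373 = 3.327 mg/L.
D(0.572) = [0.295×27.46/(1.14−0.295)](e^(−0.295×0.572) − e^(−1.14×0.572)) + 3.327 e^(−1.14×0.572)
= 9.587 × (0.8447 − 0.5210) + 3.327 × 0.5210 = 4.837 mg/L.
DO = 10.7 − 4.837 = 5.863 mg/L.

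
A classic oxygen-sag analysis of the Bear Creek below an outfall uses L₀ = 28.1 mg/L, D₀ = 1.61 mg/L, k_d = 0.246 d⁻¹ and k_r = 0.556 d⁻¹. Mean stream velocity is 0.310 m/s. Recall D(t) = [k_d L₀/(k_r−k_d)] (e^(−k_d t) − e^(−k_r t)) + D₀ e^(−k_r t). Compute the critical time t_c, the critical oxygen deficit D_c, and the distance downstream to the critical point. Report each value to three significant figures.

t_c ≈ 2.39 d; D_c ≈ 6.91 mg/L; x_c ≈ 64.0 km

t_c = [1/(k_r−k_d)] ln[(k_r/k_d)(1 − D₀(k_r−k_d)/(k_d L₀))]
= [1/(0.556−0.246)] ln[(0.556/0.246)(1 − 1.61×0.3100/(0.246×28.1))]
= (1/0.3100) ln[2.260 × 0.9278] = 3.226 × ln(2.097) = 3.226 × 0.7405 = 2.389 d.
D_c = (k_d/k_r) L₀ e^(−k_d t_c) = (0.246/0.556) × 28.1 × e^(−0.246×2.389) = 0.4424 × 28.1 × 0.5556 = 6.908 mg/L.
x_c = v t_c = 0.310 m/s × 2.389 d × 86400 s/d = 63980 m ≈ 64.0 km.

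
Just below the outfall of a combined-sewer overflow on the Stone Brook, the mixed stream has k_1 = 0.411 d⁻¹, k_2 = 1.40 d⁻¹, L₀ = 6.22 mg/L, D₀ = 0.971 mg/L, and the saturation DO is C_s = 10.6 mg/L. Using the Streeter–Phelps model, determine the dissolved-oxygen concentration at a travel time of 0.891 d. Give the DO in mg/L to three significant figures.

k_1 L₀/(k_2−k_1) = 0.411×6.22/(1.40−0.411) = 2.556/0.9890 = 2.585 mg/L.
e^(−k_1 t) = e^(−0.411×0.8910) = 0.6934; e^(−k_2 t) = e^(−1.40×0.8910) = 0.2873.
D = 2.585 × (0.6934 − 0.2873) + 0.971 × 0.2873 = 1.050 + 0.2789 = 1.329 mg/L.
DO = C_s − D = 10.6 − 1.329 = 9.271 mg/L.

DO ≈ 9.27 mg/L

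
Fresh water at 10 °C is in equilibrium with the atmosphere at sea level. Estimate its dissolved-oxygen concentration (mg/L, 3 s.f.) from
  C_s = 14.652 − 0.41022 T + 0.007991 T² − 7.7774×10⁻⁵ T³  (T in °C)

C_s ≈ 11.3 mg/L

C_s = 14.652 − 0.41022×10 + 0.007991×10² − 7.7774×10⁻⁵×10³ = 11.27 mg/L.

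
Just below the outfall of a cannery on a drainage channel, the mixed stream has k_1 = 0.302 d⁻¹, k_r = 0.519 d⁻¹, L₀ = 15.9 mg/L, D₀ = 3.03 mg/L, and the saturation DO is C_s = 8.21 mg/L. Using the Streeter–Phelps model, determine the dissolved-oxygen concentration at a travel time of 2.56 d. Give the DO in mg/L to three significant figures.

DO ≈ 3.05 mg/L

k_1 L₀/(k_r−k_1) = 0.302×15.9/(0.519−0.302) = 4.802/0.2170 = 22.13 mg/L.
e^(−k_1 t) = e^(−0.302×2.560) = 0.4616; e^(−k_r t) = e^(−0.519×2.560) = 0.2648.
D = 22.13 × (0.4616 − 0.2648) + 3.03 × 0.2648 = 4.353 + 0.8025 = 5.156 mg/L.
DO = C_s − D = 8.21 − 5.156 = 3.054 mg/L.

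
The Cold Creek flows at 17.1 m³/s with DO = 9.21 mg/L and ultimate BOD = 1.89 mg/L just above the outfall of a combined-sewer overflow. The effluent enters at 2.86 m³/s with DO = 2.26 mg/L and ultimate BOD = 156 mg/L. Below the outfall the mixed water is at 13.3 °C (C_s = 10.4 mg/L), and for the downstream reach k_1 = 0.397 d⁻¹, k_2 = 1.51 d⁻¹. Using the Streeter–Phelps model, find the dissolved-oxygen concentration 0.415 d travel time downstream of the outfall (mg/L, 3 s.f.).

DO ≈ 6.55 mg/L

Mixed DO = (17.1×9.21 + 2.86×2.26)/(17.1+2.86) = 164.0/19.96 = 8.214 mg/L.
Mixed L₀ = (17.1×1.89 + 2.86×156)/(19.96) = 478.5/19.96 = 23.97 mg/L.
Initial deficit D₀ = C_s − DO₀ = 10.4 − 8.214 = 2.186 mg/L.
D(0.415) = [0.397×23.97/(1.51−0.397)](e^(−0.397×0.415) − e^(−1.51×0.415)) + 2.186 e^(−1.51×0.415)
= 8.551 × (0.8481 − 0.5344) + 2.186 × 0.5344 = 3.851 mg/L.
DO = 10.4 − 3.851 = 6.549 mg/L.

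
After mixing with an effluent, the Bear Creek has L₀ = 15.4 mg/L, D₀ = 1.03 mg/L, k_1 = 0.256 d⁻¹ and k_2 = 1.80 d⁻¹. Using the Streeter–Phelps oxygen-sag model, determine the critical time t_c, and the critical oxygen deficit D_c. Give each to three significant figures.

At the critical point dD/dt = 0, so k_1 L₀ e^(−k_1 t) = k_2 D. Substituting D(t) from the Streeter–Phelps equation and solving for t gives
t_c = ln[(k_2/k_1)(1 − D₀(k_2−k_1)/(k_1 L₀))] / (k_2−k_1).
Here k_2−k_1 = 1.544 d⁻¹ and 1 − D₀(k_2−k_1)/(k_1 L₀) = 1 − 1.03×1.544/(0.256×15.4) = 0.5966, so
t_c = ln(7.031 × 0.5966) / 1.544 = 1.434 / 1.544 = 0.9287 d.
L(t_c) = L₀ e^(−k_1 t_c) = 15.4 × 0.7884 = 12.14 mg/L, and at the critical point k_2 D_c = k_1 L, so D_c = (0.256/1.80) × 12.14 = 1.727 mg/L.

t_c ≈ 0.929 d; D_c ≈ 1.73 mg/L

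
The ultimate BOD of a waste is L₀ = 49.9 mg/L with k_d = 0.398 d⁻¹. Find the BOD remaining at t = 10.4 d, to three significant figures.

L_t = L₀ e^(−k_d t) = 49.9 × e^(−0.398×10.4) = 49.9 × 0.01594 = 0.7952 mg/L.

L ≈ 0.795 mg/L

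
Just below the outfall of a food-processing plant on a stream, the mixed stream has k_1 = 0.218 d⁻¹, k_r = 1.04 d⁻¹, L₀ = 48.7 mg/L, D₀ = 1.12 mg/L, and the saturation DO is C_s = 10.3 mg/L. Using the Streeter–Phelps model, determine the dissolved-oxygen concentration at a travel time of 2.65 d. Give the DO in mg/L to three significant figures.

DO ≈ 3.80 mg/L

k_1 L₀/(k_r−k_1) = 0.218×48.7/(1.04−0.218) = 10.62/0.8220 = 12.92 mg/L.
e^(−k_1 t) = e^(−0.218×2.650) = 0.5612; e^(−k_r t) = e^(−1.04×2.650) = 0.06355.
D = 12.92 × (0.5612 − 0.06355) + 1.12 × 0.06355 = 6.427 + 0.07117 = 6.499 mg/L.
DO = C_s − D = 10.3 − 6.499 = 3.801 mg/L.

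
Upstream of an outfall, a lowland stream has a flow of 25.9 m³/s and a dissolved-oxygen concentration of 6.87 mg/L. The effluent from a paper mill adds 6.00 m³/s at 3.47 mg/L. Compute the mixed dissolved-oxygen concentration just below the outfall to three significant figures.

Flow-weighted mixing: C = (Q_r C_r + Q_w C_w)/(Q_r + Q_w)
= (25.9×6.87 + 6.00×3.47)/(25.9 + 6.00) = 198.8/31.90 = 6.231 mg/L.

6.23 mg/L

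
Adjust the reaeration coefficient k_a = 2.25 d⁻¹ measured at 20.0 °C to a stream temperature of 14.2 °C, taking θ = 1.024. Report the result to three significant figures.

k_a(T₂) = k_a(T₁) · θ^(T₂−T₁) = 2.25 × 1.024^(14.2−20.0)
= 2.25 × 1.024^-5.80 = 2.25 × 0.8715 = 1.961 d⁻¹.

k_a ≈ 1.96 d⁻¹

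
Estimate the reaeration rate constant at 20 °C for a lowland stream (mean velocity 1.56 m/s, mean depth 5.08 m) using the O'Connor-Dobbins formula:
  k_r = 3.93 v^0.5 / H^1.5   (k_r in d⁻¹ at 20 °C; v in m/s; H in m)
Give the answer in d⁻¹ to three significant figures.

k_r ≈ 0.429 d⁻¹

k_r = 3.93 × 1.56^0.5 / 5.08^1.5 = 3.93 × 1.249 / 11.45 = 0.4287 d⁻¹.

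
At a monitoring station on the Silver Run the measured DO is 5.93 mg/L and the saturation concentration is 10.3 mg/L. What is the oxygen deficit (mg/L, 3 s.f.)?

D = C_s − C = 10.3 − 5.93 = 4.37 mg/L.

D ≈ 4.37 mg/L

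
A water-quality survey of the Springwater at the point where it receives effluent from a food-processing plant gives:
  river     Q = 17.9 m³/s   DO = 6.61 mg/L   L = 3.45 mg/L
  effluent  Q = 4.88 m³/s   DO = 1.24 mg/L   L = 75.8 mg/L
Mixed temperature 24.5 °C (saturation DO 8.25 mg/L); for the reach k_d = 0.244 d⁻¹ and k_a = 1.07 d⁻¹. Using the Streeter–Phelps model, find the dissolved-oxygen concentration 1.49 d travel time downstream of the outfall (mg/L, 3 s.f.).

DO ≈ 4.93 mg/L

Mixed DO = (17.9×6.61 + 4.88×1.24)/(17.9+4.88) = 124.4/22.78 = 5.460 mg/L.
Mixed L₀ = (17.9×3.45 + 4.88×75.8)/(22.78) = 431.7/22.78 = 18.95 mg/L.
Initial deficit D₀ = C_s − DO₀ = 8.25 − 5.460 = 2.790 mg/L.
D(1.49) = [0.244×18.95/(1.07−0.244)](e^(−0.244×1.49) − e^(−1.07×1.49)) + 2.790 e^(−1.07×1.49)
= 5.598 × (0.6952 − 0.2031) + 2.790 × 0.2031 = 3.321 mg/L.
DO = 8.25 − 3.321 = 4.929 mg/L.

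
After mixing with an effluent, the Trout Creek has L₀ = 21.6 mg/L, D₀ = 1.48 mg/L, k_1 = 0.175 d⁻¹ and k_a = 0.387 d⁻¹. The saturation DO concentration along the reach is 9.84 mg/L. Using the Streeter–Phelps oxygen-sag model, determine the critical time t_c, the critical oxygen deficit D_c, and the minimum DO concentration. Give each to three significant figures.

t_c ≈ 3.33 d; D_c ≈ 5.45 mg/L; min DO ≈ 4.39 mg/L

At the critical point dD/dt = 0, so k_1 L₀ e^(−k_1 t) = k_a D. Substituting D(t) from the Streeter–Phelps equation and solving for t gives
t_c = ln[(k_a/k_1)(1 − D₀(k_a−k_1)/(k_1 L₀))] / (k_a−k_1).
Here k_a−k_1 = 0.2120 d⁻¹ and 1 − D₀(k_a−k_1)/(k_1 L₀) = 1 − 1.48×0.2120/(0.175×21.6) = 0.9170, so
t_c = ln(2.211 × 0.9170) / 0.2120 = 0.7070 / 0.2120 = 3.335 d.
L(t_c) = L₀ e^(−k_1 t_c) = 21.6 × 0.5579 = 12.05 mg/L, and at the critical point k_a D_c = k_1 L, so D_c = (0.175/0.387) × 12.05 = 5.449 mg/L.
Minimum DO = C_s − D_c = 9.84 − 5.449 = 4.391 mg/L.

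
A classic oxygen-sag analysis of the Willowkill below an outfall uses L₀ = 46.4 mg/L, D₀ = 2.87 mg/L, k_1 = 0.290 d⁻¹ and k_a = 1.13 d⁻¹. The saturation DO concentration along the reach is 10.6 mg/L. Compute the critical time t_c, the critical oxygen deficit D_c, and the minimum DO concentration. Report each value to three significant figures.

t_c = [1/(k_a−k_1)] ln[(k_a/k_1)(1 − D₀(k_a−k_1)/(k_1 L₀))]
= [1/(1.13−0.290)] ln[(1.13/0.290)(1 − 2.87×0.8400/(0.290×46.4))]
= (1/0.8400) ln[3.897 × 0.8208] = 1.190 × ln(3.198) = 1.190 × 1.163 = 1.384 d.
L(t_c) = L₀ e^(−k_1 t_c) = 46.4 × 0.6694 = 31.06 mg/L, and at the critical point k_a D_c = k_1 L, so D_c = (0.290/1.13) × 31.06 = 7.971 mg/L.
Minimum DO = C_s − D_c = 10.6 − 7.971 = 2.629 mg/L.

t_c ≈ 1.38 d; D_c ≈ 7.97 mg/L; min DO ≈ 2.63 mg/L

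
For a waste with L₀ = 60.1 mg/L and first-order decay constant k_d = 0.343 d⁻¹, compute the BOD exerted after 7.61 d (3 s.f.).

y ≈ 55.7 mg/L

y_t = L₀(1 − e^(−k_d t)) = 60.1 × (1 − e^(−0.343×7.61))
= 60.1 × (1 − 0.07352) = 60.1 × 0.9265 = 55.68 mg/L.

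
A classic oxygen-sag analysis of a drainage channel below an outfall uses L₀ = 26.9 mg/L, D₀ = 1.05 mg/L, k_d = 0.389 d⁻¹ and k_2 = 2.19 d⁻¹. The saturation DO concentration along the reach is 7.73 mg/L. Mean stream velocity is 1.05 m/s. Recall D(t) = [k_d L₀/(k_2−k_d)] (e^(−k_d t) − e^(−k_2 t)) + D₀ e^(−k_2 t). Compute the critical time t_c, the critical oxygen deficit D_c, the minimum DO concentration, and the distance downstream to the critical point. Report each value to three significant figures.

t_c = [1/(k_2−k_d)] ln[(k_2/k_d)(1 − D₀(k_2−k_d)/(k_d L₀))]
= [1/(2.19−0.389)] ln[(2.19/0.389)(1 − 1.05×1.801/(0.389×26.9))]
= (1/1.801) ln[5.630 × 0.8193] = 0.5552 × ln(4.612) = 0.5552 × 1.529 = 0.8488 d.
L(t_c) = L₀ e^(−k_d t_c) = 26.9 × 0.7188 = 19.34 mg/L, and at the critical point k_2 D_c = k_d L, so D_c = (0.389/2.19) × 19.34 = 3.434 mg/L.
Minimum DO = C_s − D_c = 7.73 − 3.434 = 4.296 mg/L.
x_c = v t_c = 1.05 m/s × 0.8488 d × 86400 s/d = 77010 m ≈ 77.0 km.

t_c ≈ 0.849 d; D_c ≈ 3.43 mg/L; min DO ≈ 4.30 mg/L; x_c ≈ 77.0 km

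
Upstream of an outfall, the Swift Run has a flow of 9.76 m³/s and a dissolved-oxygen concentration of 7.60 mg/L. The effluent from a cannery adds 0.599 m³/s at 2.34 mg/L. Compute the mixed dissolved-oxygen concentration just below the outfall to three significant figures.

7.30 mg/L

Flow-weighted mixing: C = (Q_r C_r + Q_w C_w)/(Q_r + Q_w)
= (9.76×7.60 + 0.599×2.34)/(9.76 + 0.599) = 75.58/10.36 = 7.296 mg/L.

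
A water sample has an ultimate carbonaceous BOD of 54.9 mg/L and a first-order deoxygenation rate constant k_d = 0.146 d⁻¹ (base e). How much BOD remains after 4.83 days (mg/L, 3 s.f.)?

L_t = L₀ e^(−k_d t) = 54.9 × e^(−0.146×4.83) = 54.9 × 0.4940 = 27.12 mg/L.

L ≈ 27.1 mg/L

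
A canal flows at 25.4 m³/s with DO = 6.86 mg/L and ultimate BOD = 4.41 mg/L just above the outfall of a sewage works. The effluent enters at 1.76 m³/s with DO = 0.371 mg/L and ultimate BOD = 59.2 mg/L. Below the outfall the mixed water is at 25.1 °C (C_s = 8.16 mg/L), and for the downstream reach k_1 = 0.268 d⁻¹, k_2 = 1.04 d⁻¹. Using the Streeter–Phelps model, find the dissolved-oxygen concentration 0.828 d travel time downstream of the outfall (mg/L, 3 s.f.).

DO ≈ 6.39 mg/L

Mixed DO = (25.4×6.86 + 1.76×0.371)/(25.4+1.76) = 174.9/27.16 = 6.440 mg/L.
Mixed L₀ = (25.4×4.41 + 1.76×59.2)/(27.16) = 216.2/27.16 = 7.960 mg/L.
Initial deficit D₀ = C_s − DO₀ = 8.16 − 6.440 = 1.720 mg/L.
D(0.828) = [0.268×7.960/(1.04−0.268)](e^(−0.268×0.828) − e^(−1.04×0.828)) + 1.720 e^(−1.04×0.828)
= 2.763 × (0.8010 − 0.4227) + 1.720 × 0.4227 = 1.773 mg/L.
DO = 8.16 − 1.773 = 6.387 mg/L.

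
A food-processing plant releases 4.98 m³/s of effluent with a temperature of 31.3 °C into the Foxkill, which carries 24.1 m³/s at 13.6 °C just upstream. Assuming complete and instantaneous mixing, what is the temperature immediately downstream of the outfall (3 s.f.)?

16.6 °C

Flow-weighted mixing: C = (Q_r C_r + Q_w C_w)/(Q_r + Q_w)
= (24.1×13.6 + 4.98×31.3)/(24.1 + 4.98) = 483.6/29.08 = 16.63 °C.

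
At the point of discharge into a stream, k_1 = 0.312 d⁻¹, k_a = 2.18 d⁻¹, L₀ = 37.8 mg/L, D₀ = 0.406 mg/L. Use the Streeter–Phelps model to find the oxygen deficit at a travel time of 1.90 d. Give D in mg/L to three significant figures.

D ≈ 3.40 mg/L

k_1 L₀/(k_a−k_1) = 0.312×37.8/(2.18−0.312) = 11.79/1.868 = 6.313 mg/L.
e^(−k_1 t) = e^(−0.312×1.900) = 0.5528; e^(−k_a t) = e^(−2.18×1.900) = 0.01589.
D = 6.313 × (0.5528 − 0.01589) + 0.406 × 0.01589 = 3.390 + 0.006452 = 3.396 mg/L.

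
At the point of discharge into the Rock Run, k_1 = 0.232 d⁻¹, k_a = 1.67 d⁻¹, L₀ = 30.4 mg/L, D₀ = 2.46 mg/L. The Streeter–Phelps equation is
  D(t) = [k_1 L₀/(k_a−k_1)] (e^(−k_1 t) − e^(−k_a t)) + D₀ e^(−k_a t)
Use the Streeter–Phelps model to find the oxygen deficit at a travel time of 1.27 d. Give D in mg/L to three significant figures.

k_1 L₀/(k_a−k_1) = 0.232×30.4/(1.67−0.232) = 7.053/1.438 = 4.905 mg/L.
e^(−k_1 t) = e^(−0.232×1.270) = 0.7448; e^(−k_a t) = e^(−1.67×1.270) = 0.1199.
D = 4.905 × (0.7448 − 0.1199) + 2.46 × 0.1199 = 3.065 + 0.2950 = 3.360 mg/L.

D ≈ 3.36 mg/L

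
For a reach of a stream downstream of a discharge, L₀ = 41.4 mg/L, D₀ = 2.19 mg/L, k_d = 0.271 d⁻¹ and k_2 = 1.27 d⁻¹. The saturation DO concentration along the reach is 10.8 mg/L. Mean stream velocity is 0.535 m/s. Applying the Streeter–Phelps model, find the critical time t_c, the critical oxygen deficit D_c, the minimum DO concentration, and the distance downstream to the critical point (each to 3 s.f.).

With k_2/k_d = 4.686 and 1 − D₀(k_2−k_d)/(k_d L₀) = 0.8050,
t_c = ln(4.686 × 0.8050) / (1.27 − 0.271) = ln(3.772) / 0.9990 = 1.328/0.9990 = 1.329 d.
L(t_c) = L₀ e^(−k_d t_c) = 41.4 × 0.6976 = 28.88 mg/L, and at the critical point k_2 D_c = k_d L, so D_c = (0.271/1.27) × 28.88 = 6.162 mg/L.
Minimum DO = C_s − D_c = 10.8 − 6.162 = 4.638 mg/L.
x_c = v t_c = 0.535 m/s × 1.329 d × 86400 s/d = 61430 m ≈ 61.4 km.

t_c ≈ 1.33 d; D_c ≈ 6.16 mg/L; min DO ≈ 4.64 mg/L; x_c ≈ 61.4 km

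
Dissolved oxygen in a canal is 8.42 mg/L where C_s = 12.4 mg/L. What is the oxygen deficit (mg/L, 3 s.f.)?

D ≈ 3.98 mg/L

D = C_s − C = 12.4 − 8.42 = 3.98 mg/L.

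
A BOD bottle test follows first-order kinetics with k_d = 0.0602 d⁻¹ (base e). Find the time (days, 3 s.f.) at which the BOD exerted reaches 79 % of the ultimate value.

t ≈ 25.9 d

y/L₀ = 1 − e^(−k_d t) = 0.79 ⇒ e^(−k_d t) = 0.210
t = −ln(0.210) / 0.0602 = 1.561 / 0.0602 = 25.92 d.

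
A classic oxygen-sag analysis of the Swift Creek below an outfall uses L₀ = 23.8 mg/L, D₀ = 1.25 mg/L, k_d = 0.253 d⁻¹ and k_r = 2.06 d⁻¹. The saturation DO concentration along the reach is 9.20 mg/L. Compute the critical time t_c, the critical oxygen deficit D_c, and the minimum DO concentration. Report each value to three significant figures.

t_c = [1/(k_r−k_d)] ln[(k_r/k_d)(1 − D₀(k_r−k_d)/(k_d L₀))]
= [1/(2.06−0.253)] ln[(2.06/0.253)(1 − 1.25×1.807/(0.253×23.8))]
= (1/1.807) ln[8.142 × 0.6249] = 0.5534 × ln(5.088) = 0.5534 × 1.627 = 0.9003 d.
L(t_c) = L₀ e^(−k_d t_c) = 23.8 × 0.7963 = 18.95 mg/L, and at the critical point k_r D_c = k_d L, so D_c = (0.253/2.06) × 18.95 = 2.328 mg/L.
Minimum DO = C_s − D_c = 9.20 − 2.328 = 6.872 mg/L.

t_c ≈ 0.900 d; D_c ≈ 2.33 mg/L; min DO ≈ 6.87 mg/L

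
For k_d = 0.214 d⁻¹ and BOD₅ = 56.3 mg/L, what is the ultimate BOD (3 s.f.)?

L₀ ≈ 85.7 mg/L

BOD₅ = L₀(1 − e^(−5k_d)) ⇒ L₀ = BOD₅ / (1 − e^(−5×0.214))
= 56.3 / (1 − 0.3430) = 56.3 / 0.6570 = 85.69 mg/L.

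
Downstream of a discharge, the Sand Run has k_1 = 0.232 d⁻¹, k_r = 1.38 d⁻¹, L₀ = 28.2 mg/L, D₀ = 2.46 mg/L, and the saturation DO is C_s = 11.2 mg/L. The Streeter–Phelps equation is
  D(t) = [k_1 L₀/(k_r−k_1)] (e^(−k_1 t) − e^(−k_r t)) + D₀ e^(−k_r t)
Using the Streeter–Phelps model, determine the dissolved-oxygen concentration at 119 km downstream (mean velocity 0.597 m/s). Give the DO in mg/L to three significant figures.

Travel time t = x/v = 119 km / (0.597 m/s) = 119000 m / 0.597 m/s = 199300 s = 2.307 d.
k_1 L₀/(k_r−k_1) = 0.232×28.2/(1.38−0.232) = 6.542/1.148 = 5.699 mg/L.
e^(−k_1 t) = e^(−0.232×2.307) = 0.5855; e^(−k_r t) = e^(−1.38×2.307) = 0.04143.
D = 5.699 × (0.5855 − 0.04143) + 2.46 × 0.04143 = 3.101 + 0.1019 = 3.203 mg/L.
DO = C_s − D = 11.2 − 3.203 = 7.997 mg/L.

DO ≈ 8.00 mg/L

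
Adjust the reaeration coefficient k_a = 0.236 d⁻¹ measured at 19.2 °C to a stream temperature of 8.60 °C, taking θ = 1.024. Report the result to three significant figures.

k_a(T₂) = k_a(T₁) · θ^(T₂−T₁) = 0.236 × 1.024^(8.60−19.2)
= 0.236 × 1.024^-10.6 = 0.236 × 0.7777 = 0.1835 d⁻¹.

k_a ≈ 0.184 d⁻¹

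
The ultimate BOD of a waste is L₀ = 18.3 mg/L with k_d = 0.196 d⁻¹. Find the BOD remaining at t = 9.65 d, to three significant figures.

L_t = L₀ e^(−k_d t) = 18.3 × e^(−0.196×9.65) = 18.3 × 0.1509 = 2.761 mg/L.

L ≈ 2.76 mg/L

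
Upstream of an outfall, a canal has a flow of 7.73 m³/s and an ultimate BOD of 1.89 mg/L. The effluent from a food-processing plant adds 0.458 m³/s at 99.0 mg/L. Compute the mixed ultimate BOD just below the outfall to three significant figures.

Flow-weighted mixing: C = (Q_r C_r + Q_w C_w)/(Q_r + Q_w)
= (7.73×1.89 + 0.458×99.0)/(7.73 + 0.458) = 59.95/8.188 = 7.322 mg/L.

7.32 mg/L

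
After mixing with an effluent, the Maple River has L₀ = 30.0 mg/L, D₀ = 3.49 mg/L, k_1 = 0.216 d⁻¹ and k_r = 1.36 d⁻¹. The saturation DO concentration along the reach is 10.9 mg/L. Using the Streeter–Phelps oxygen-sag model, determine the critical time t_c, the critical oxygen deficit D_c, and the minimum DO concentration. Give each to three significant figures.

t_c ≈ 0.771 d; D_c ≈ 4.03 mg/L; min DO ≈ 6.87 mg/L

At the critical point dD/dt = 0, so k_1 L₀ e^(−k_1 t) = k_r D. Substituting D(t) from the Streeter–Phelps equation and solving for t gives
t_c = ln[(k_r/k_1)(1 − D₀(k_r−k_1)/(k_1 L₀))] / (k_r−k_1).
Here k_r−k_1 = 1.144 d⁻¹ and 1 − D₀(k_r−k_1)/(k_1 L₀) = 1 − 3.49×1.144/(0.216×30.0) = 0.3839, so
t_c = ln(6.296 × 0.3839) / 1.144 = 0.8825 / 1.144 = 0.7714 d.
D_c = (k_1/k_r) L₀ e^(−k_1 t_c) = (0.216/1.36) × 30.0 × e^(−0.216×0.7714) = 0.1588 × 30.0 × 0.8465 = 4.033 mg/L.
Minimum DO = C_s − D_c = 10.9 − 4.033 = 6.867 mg/L.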